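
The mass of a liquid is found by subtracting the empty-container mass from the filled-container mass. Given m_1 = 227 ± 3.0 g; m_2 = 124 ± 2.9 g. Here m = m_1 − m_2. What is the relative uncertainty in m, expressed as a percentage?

m is a linear combination, so absolute uncertainties add in quadrature:
  (δm_1)² = 9.00;  (δm_2)² = 8.41
δm = √(17.4) = 4.17 g
m = 103 g, so δm/m = 4.17/103 = 0.0405.

4.05%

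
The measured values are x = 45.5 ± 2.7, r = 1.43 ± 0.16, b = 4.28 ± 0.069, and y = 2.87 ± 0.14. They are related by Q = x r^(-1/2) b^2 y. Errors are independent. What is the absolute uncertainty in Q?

Q is a product of powers, so relative uncertainties combine in quadrature:
  (1·δx/x)² = (1×0.0593)² = 0.00352;  (−½·δr/r)² = (-0.5×0.112)² = 0.00313;  (2·δb/b)² = (2×0.0161)² = 0.00104;  (1·δy/y)² = (1×0.0488)² = 0.00238
δQ/Q = √(0.0101) = 0.100
Q = 2000, so δQ = 0.100 × 2000 = 201.

201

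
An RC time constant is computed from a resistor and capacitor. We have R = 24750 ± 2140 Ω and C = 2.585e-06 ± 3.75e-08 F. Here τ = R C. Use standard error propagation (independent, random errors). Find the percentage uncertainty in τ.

8.77%

Since τ is a product/quotient, work with relative uncertainties:
  (1·δR/R)² = (1×0.0865)² = 0.00748;  (1·δC/C)² = (1×0.0145)² = 0.000210
δτ/τ = √(0.00769) = 0.0877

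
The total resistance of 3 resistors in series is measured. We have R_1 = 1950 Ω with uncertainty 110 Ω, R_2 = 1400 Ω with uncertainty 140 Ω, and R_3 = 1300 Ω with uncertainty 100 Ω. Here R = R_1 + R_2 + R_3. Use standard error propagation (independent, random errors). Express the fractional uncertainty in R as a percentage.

4.39%

Absolute uncertainties add in quadrature for a linear combination:
  (δR_1)² = 12100;  (δR_2)² = 19600;  (δR_3)² = 10000
δR = √(41700) = 204 Ω
R = 4650 Ω, so δR/R = 204/4650 = 0.0439.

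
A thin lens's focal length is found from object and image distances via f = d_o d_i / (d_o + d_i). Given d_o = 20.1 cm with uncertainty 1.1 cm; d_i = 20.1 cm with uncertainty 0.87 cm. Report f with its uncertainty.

10.1 ± 0.351 cm

∂f/∂d_o = (d_i/(d_o+d_i))² = 0.250;  ∂f/∂d_i = (d_o/(d_o+d_i))² = 0.250
δf = √((∂f/∂d_o · δd_o)² + (∂f/∂d_i · δd_i)²) = √(0.0756 + 0.0473) = 0.351 cm
f = 10.1 cm.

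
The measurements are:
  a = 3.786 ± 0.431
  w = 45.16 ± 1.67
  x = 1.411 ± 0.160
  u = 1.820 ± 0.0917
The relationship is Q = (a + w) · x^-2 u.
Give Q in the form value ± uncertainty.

44.74 ± 10.5

Let h = a + w = 48.95. δh = √(δa² + δw²) = √(0.186 + 2.79) = 1.72, so δh/h = 0.0352.
Q is then a monomial in h, x, u:
δQ/Q = √((δh/h)² + (-2·δx/x)² + (1·δu/u)²) = √(0.00124 + 0.0514 + 0.00254) = 0.235
Q = 44.74, so δQ = 0.235 × 44.74 = 10.5.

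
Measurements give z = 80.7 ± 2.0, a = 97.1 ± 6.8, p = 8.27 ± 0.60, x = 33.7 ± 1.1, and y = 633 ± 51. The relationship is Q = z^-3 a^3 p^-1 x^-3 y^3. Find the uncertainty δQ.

Products/powers → add relative errors in quadrature, weighted by exponent:
  (-3·δz/z)² = (-3×0.0248)² = 0.00553;  (3·δa/a)² = (3×0.0700)² = 0.0441;  (-1·δp/p)² = (-1×0.0726)² = 0.00526;  (-3·δx/x)² = (-3×0.0326)² = 0.00959;  (3·δy/y)² = (3×0.0806)² = 0.0584
δQ/Q = √(0.123) = 0.351
Q = 1400, so δQ = 0.351 × 1400 = 489.

489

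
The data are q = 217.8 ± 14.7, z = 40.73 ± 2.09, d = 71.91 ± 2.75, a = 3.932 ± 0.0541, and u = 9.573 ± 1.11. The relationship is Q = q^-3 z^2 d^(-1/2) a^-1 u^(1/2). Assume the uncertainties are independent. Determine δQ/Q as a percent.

Since Q is a product/quotient, work with relative uncertainties:
  (-3·δq/q)² = (-3×0.0675)² = 0.0410;  (2·δz/z)² = (2×0.0513)² = 0.0105;  (−½·δd/d)² = (-0.5×0.0382)² = 0.000366;  (-1·δa/a)² = (-1×0.0138)² = 0.000189;  (½·δu/u)² = (0.5×0.116)² = 0.00336
δQ/Q = √(0.0554) = 0.235

23.5%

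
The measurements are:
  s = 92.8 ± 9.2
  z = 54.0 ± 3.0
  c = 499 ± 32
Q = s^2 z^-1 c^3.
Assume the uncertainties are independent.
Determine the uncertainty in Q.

For a monomial Q ∝ s^2, z^-1, c^3, fractional errors add in quadrature:
  (2·δs/s)² = (2×0.0991)² = 0.0393;  (-1·δz/z)² = (-1×0.0556)² = 0.00309;  (3·δc/c)² = (3×0.0641)² = 0.0370
δQ/Q = √(0.0794) = 0.282
Q = 1.98e+10, so δQ = 0.282 × 1.98e+10 = 5.58e+09.

5.58e+09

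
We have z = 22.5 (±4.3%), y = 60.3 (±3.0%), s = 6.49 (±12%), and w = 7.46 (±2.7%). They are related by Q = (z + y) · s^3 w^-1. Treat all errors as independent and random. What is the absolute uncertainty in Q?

Let u = z + y = 82.8. δu = √(δz² + δy²) = √(0.936 + 3.27) = 2.05, so δu/u = 0.0248.
Q is then a monomial in u, s, w:
δQ/Q = √((δu/u)² + (3·δs/s)² + (-1·δw/w)²) = √(0.000614 + 0.130 + 0.000729) = 0.362
Q = 3030, so δQ = 0.362 × 3030 = 1100.

1100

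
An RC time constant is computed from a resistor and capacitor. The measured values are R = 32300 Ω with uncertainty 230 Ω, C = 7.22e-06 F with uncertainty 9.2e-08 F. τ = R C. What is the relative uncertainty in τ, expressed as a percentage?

1.46%

Relative error in a monomial: (δτ/τ)² = Σ (nᵢ · δxᵢ/xᵢ)².
  (1·δR/R)² = (1×0.00712)² = 5.07e-05;  (1·δC/C)² = (1×0.0127)² = 0.000162
δτ/τ = √(0.000213) = 0.0146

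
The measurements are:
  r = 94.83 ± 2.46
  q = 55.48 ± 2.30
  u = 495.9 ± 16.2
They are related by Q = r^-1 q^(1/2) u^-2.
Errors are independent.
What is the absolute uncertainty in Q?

Relative error in a monomial: (δQ/Q)² = Σ (nᵢ · δxᵢ/xᵢ)².
  (-1·δr/r)² = (-1×0.0259)² = 0.000673;  (½·δq/q)² = (0.5×0.0415)² = 0.000430;  (-2·δu/u)² = (-2×0.0327)² = 0.00427
δQ/Q = √(0.00537) = 0.0733
Q = 3.194e-07, so δQ = 0.0733 × 3.194e-07 = 2.34e-08.

2.34e-08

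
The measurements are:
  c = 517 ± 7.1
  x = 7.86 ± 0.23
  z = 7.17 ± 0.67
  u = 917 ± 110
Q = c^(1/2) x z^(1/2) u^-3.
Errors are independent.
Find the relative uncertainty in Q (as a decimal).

Q is a product of powers, so relative uncertainties combine in quadrature:
  (½·δc/c)² = (0.5×0.0137)² = 4.71e-05;  (1·δx/x)² = (1×0.0293)² = 0.000856;  (½·δz/z)² = (0.5×0.0934)² = 0.00218;  (-3·δu/u)² = (-3×0.120)² = 0.130
δQ/Q = √(0.133) = 0.364

0.364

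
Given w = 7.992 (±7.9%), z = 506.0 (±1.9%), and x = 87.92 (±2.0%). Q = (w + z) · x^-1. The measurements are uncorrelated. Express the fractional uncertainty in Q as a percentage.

Let u = w + z = 514.0. δu = √(δw² + δz²) = √(0.399 + 92.4) = 9.63, so δu/u = 0.0187.
Q is then a monomial in u, x:
δQ/Q = √((δu/u)² + (-1·δx/x)²) = √(0.000351 + 0.000400) = 0.0274

2.74%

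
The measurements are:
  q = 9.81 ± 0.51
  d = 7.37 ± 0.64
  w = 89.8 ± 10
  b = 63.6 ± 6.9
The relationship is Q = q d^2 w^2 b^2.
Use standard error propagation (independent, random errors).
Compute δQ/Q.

0.360

Each factor contributes (exponent × relative error)² to (δQ/Q)²:
  (1·δq/q)² = (1×0.0520)² = 0.00270;  (2·δd/d)² = (2×0.0868)² = 0.0302;  (2·δw/w)² = (2×0.111)² = 0.0496;  (2·δb/b)² = (2×0.108)² = 0.0471
δQ/Q = √(0.130) = 0.360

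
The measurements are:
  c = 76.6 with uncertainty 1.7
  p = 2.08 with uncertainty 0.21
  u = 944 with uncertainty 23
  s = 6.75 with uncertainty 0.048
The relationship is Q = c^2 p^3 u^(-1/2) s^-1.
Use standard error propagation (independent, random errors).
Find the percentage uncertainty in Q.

30.6%

For a monomial Q ∝ c^2, p^3, u^(-1/2), s^-1, fractional errors add in quadrature:
  (2·δc/c)² = (2×0.0222)² = 0.00197;  (3·δp/p)² = (3×0.101)² = 0.0917;  (−½·δu/u)² = (-0.5×0.0244)² = 0.000148;  (-1·δs/s)² = (-1×0.00711)² = 5.06e-05
δQ/Q = √(0.0939) = 0.306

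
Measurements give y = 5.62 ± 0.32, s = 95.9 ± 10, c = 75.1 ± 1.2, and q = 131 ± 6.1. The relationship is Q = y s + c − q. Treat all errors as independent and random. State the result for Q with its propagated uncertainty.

Let p = y·s = 539. δp/p = √((1·δy/y)² + (1·δs/s)²) = √(0.00324 + 0.0109) = 0.119, so δp = 64.0.
Q = p + c − q: δQ = √(δp² + δc² + δq²) = √(4100 + 1.44 + 37.2) = 64.3
Q = 483.

483 ± 64.3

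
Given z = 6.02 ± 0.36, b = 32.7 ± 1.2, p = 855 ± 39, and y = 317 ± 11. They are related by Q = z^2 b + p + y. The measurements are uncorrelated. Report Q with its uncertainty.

Let w = z^2·b = 1190. δw/w = √((2·δz/z)² + (1·δb/b)²) = √(0.0143 + 0.00135) = 0.125, so δw = 148.
Q = w + p + y: δQ = √(δw² + δp² + δy²) = √(22000 + 1520 + 121) = 154
Q = 2360.

2360 ± 154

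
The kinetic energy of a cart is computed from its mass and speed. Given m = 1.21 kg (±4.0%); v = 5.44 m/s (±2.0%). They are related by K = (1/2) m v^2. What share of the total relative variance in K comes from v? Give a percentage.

50.0%

(δK/K)² = (1·δm/m)² + (2·δv/v)²
  m term: (1×0.0400)² = 0.00160
  v term: (2×0.0200)² = 0.00160
Total = 0.00320. Share from v = 0.00160/0.00320 = 0.500.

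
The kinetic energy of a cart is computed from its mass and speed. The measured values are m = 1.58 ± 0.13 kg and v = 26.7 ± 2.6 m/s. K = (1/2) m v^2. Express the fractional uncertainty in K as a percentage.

K is a product of powers, so relative uncertainties combine in quadrature:
  (1·δm/m)² = (1×0.0823)² = 0.00677;  (2·δv/v)² = (2×0.0974)² = 0.0379
δK/K = √(0.0447) = 0.211

21.1%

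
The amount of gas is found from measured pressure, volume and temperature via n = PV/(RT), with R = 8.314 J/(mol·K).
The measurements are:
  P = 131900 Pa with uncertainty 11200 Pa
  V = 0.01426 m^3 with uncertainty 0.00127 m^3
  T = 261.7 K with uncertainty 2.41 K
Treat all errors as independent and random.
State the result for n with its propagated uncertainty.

0.8645 ± 0.107 mol

n is a product of powers, so relative uncertainties combine in quadrature:
  (1·δP/P)² = (1×0.0849)² = 0.00721;  (1·δV/V)² = (1×0.0891)² = 0.00793;  (-1·δT/T)² = (-1×0.00921)² = 8.48e-05
δn/n = √(0.0152) = 0.123
n = 0.8645 mol, so δn = 0.123 × 0.8645 = 0.107 mol.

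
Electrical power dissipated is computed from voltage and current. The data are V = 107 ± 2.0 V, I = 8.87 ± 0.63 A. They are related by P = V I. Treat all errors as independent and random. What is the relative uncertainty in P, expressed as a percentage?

7.34%

Products/powers → add relative errors in quadrature, weighted by exponent:
  (1·δV/V)² = (1×0.0187)² = 0.000349;  (1·δI/I)² = (1×0.0710)² = 0.00504
δP/P = √(0.00539) = 0.0734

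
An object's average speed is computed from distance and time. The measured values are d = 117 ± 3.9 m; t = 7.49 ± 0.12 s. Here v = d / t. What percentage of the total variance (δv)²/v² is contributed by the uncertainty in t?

18.8%

(δv/v)² = (1·δd/d)² + (-1·δt/t)²
  d term: (1×0.0333)² = 0.00111
  t term: (-1×0.0160)² = 0.000257
Total = 0.00137. Share from t = 0.000257/0.00137 = 0.188.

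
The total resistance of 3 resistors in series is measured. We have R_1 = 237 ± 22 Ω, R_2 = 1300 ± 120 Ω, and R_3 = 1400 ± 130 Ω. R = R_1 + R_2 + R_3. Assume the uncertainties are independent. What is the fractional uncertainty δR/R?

R is a linear combination, so absolute uncertainties add in quadrature:
  (δR_1)² = 484;  (δR_2)² = 14400;  (δR_3)² = 16900
δR = √(31800) = 178 Ω
R = 2940 Ω, so δR/R = 178/2940 = 0.0607.

0.0607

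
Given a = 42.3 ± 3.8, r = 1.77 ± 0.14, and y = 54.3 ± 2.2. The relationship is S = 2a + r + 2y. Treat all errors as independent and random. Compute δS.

Sums and differences: (δS)² = Σ (cᵢ δxᵢ)².
  (2·δa)² = 57.8;  (δr)² = 0.0196;  (2·δy)² = 19.4
δS = √(77.1) = 8.78

8.78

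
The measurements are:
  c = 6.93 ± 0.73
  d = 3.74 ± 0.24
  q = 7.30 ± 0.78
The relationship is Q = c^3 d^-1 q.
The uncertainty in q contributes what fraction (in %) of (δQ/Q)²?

9.89%

(δQ/Q)² = (3·δc/c)² + (-1·δd/d)² + (1·δq/q)²
  c term: (3×0.105)² = 0.0999
  d term: (-1×0.0642)² = 0.00412
  q term: (1×0.107)² = 0.0114
Total = 0.115. Share from q = 0.0114/0.115 = 0.0989.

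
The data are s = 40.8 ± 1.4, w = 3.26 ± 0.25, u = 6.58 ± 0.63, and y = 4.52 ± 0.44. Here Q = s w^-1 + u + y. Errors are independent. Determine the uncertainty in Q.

Let p = s·w^-1 = 12.5. δp/p = √((1·δs/s)² + (-1·δw/w)²) = √(0.00118 + 0.00588) = 0.0840, so δp = 1.05.
Q = p + u + y: δQ = √(δp² + δu² + δy²) = √(1.11 + 0.397 + 0.194) = 1.30

1.30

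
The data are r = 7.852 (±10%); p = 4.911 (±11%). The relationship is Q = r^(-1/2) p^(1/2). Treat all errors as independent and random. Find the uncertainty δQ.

Relative error in a monomial: (δQ/Q)² = Σ (nᵢ · δxᵢ/xᵢ)².
  (−½·δr/r)² = (-0.5×0.100)² = 0.00250;  (½·δp/p)² = (0.5×0.110)² = 0.00302
δQ/Q = √(0.00553) = 0.0743
Q = 0.7909, so δQ = 0.0743 × 0.7909 = 0.0588.

0.0588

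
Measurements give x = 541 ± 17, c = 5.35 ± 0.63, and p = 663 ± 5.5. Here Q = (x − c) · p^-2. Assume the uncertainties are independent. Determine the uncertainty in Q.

4.37e-05

Let u = x − c = 536. δu = √(δx² + δc²) = √(289 + 0.397) = 17.0, so δu/u = 0.0318.
Q is then a monomial in u, p:
δQ/Q = √((δu/u)² + (-2·δp/p)²) = √(0.00101 + 0.000275) = 0.0358
Q = 0.00122, so δQ = 0.0358 × 0.00122 = 4.37e-05.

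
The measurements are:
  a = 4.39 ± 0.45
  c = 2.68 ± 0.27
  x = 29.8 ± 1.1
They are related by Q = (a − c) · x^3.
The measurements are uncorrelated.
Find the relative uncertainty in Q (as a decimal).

0.326

Let u = a − c = 1.71. δu = √(δa² + δc²) = √(0.203 + 0.0729) = 0.525, so δu/u = 0.307.
Q is then a monomial in u, x:
δQ/Q = √((δu/u)² + (3·δx/x)²) = √(0.0942 + 0.0123) = 0.326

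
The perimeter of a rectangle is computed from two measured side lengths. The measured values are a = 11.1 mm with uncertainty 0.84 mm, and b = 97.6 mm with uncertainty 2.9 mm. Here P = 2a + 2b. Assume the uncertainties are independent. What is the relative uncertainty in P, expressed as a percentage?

P is a linear combination, so absolute uncertainties add in quadrature:
  (2·δa)² = 2.82;  (2·δb)² = 33.6
δP = √(36.5) = 6.04 mm
P = 217 mm, so δP/P = 6.04/217 = 0.0278.

2.78%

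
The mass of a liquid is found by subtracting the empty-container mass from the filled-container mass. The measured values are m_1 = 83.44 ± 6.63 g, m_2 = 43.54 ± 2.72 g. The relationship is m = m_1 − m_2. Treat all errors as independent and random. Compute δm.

7.17 g

Each term contributes (cᵢ δxᵢ)² to (δm)²:
  (δm_1)² = 44.0;  (δm_2)² = 7.40
δm = √(51.4) = 7.17 g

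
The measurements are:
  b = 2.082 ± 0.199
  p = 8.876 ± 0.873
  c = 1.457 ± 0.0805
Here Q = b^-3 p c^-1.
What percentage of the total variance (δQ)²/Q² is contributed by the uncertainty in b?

(δQ/Q)² = (-3·δb/b)² + (1·δp/p)² + (-1·δc/c)²
  b term: (-3×0.0956)² = 0.0822
  p term: (1×0.0984)² = 0.00967
  c term: (-1×0.0553)² = 0.00305
Total = 0.0949. Share from b = 0.0822/0.0949 = 0.866.

86.6%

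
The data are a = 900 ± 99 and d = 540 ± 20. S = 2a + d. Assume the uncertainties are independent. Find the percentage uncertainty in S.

S is a linear combination, so absolute uncertainties add in quadrature:
  (2·δa)² = 39200;  (δd)² = 400
δS = √(39600) = 199
S = 2340, so δS/S = 199/2340 = 0.0850.

8.50%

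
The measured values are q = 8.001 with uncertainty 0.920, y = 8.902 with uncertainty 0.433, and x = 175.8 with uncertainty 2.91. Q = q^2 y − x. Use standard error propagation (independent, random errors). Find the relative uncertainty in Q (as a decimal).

Let p = q^2·y = 569.9. δp/p = √((2·δq/q)² + (1·δy/y)²) = √(0.0529 + 0.00237) = 0.235, so δp = 134.
Q = p − x: δQ = √(δp² + δx²) = √(17900 + 8.47) = 134
Q = 394.1, so δQ/Q = 134/394.1 = 0.340.

0.340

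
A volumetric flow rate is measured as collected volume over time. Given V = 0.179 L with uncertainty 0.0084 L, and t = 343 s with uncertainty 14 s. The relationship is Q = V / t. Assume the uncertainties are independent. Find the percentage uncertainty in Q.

6.22%

Q is a product of powers, so relative uncertainties combine in quadrature:
  (1·δV/V)² = (1×0.0469)² = 0.00220;  (-1·δt/t)² = (-1×0.0408)² = 0.00167
δQ/Q = √(0.00387) = 0.0622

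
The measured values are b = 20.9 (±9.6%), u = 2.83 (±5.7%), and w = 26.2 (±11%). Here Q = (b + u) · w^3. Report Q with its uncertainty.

(4.27 ± 1.45) × 10^5

Let h = b + u = 23.7. δh = √(δb² + δu²) = √(4.03 + 0.0260) = 2.01, so δh/h = 0.0848.
Q is then a monomial in h, w:
δQ/Q = √((δh/h)² + (3·δw/w)²) = √(0.00720 + 0.109) = 0.341
Q = 4.27e+05, so δQ = 0.341 × 4.27e+05 = 1.45e+05.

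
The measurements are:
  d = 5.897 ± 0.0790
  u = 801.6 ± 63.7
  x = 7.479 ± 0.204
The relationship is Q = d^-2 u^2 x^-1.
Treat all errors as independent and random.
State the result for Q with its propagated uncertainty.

Since Q is a product/quotient, work with relative uncertainties:
  (-2·δd/d)² = (-2×0.0134)² = 0.000718;  (2·δu/u)² = (2×0.0795)² = 0.0253;  (-1·δx/x)² = (-1×0.0273)² = 0.000744
δQ/Q = √(0.0267) = 0.163
Q = 2471, so δQ = 0.163 × 2471 = 404.

2471 ± 404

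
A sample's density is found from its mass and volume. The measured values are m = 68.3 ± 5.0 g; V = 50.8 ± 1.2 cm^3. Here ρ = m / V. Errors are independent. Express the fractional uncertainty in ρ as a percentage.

Since ρ is a product/quotient, work with relative uncertainties:
  (1·δm/m)² = (1×0.0732)² = 0.00536;  (-1·δV/V)² = (-1×0.0236)² = 0.000558
δρ/ρ = √(0.00592) = 0.0769

7.69%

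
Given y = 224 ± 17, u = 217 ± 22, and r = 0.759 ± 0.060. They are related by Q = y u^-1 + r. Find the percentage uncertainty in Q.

Let p = y·u^-1 = 1.03. δp/p = √((1·δy/y)² + (-1·δu/u)²) = √(0.00576 + 0.0103) = 0.127, so δp = 0.131.
Q = p + r: δQ = √(δp² + δr²) = √(0.0171 + 0.00360) = 0.144
Q = 1.79, so δQ/Q = 0.144/1.79 = 0.0803.

8.03%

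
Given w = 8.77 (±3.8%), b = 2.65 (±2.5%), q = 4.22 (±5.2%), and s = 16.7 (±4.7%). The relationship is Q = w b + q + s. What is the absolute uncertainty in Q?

Let p = w·b = 23.2. δp/p = √((1·δw/w)² + (1·δb/b)²) = √(0.00144 + 0.000625) = 0.0455, so δp = 1.06.
Q = p + q + s: δQ = √(δp² + δq² + δs²) = √(1.12 + 0.0482 + 0.616) = 1.33

1.33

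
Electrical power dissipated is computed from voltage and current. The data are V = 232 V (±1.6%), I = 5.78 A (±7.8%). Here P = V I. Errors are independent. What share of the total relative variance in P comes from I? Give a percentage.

96.0%

(δP/P)² = (1·δV/V)² + (1·δI/I)²
  V term: (1×0.0160)² = 0.000256
  I term: (1×0.0780)² = 0.00608
Total = 0.00634. Share from I = 0.00608/0.00634 = 0.960.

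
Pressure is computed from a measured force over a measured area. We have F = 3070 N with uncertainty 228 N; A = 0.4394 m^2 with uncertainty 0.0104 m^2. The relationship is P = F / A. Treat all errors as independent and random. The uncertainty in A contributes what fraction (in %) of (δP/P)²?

9.22%

(δP/P)² = (1·δF/F)² + (-1·δA/A)²
  F term: (1×0.0743)² = 0.00552
  A term: (-1×0.0237)² = 0.000560
Total = 0.00608. Share from A = 0.000560/0.00608 = 0.0922.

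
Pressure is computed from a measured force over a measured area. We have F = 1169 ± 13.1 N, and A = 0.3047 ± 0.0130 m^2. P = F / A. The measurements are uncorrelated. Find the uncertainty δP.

For a monomial P ∝ F, A^-1, fractional errors add in quadrature:
  (1·δF/F)² = (1×0.0112)² = 0.000126;  (-1·δA/A)² = (-1×0.0427)² = 0.00182
δP/P = √(0.00195) = 0.0441
P = 3837 Pa, so δP = 0.0441 × 3837 = 169 Pa.

169 Pa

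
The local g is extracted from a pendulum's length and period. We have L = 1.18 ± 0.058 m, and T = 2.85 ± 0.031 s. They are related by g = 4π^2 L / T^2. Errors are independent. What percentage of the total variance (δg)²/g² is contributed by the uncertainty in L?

(δg/g)² = (1·δL/L)² + (-2·δT/T)²
  L term: (1×0.0492)² = 0.00242
  T term: (-2×0.0109)² = 0.000473
Total = 0.00289. Share from L = 0.00242/0.00289 = 0.836.

83.6%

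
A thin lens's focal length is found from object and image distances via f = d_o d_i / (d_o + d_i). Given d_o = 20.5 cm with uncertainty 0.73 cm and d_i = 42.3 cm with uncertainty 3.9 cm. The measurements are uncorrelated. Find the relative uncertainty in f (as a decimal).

∂f/∂d_o = (d_i/(d_o+d_i))² = 0.454;  ∂f/∂d_i = (d_o/(d_o+d_i))² = 0.107
δf = √((∂f/∂d_o · δd_o)² + (∂f/∂d_i · δd_i)²) = √(0.110 + 0.173) = 0.531 cm
f = 13.8 cm, so δf/f = 0.531/13.8 = 0.0385.

0.0385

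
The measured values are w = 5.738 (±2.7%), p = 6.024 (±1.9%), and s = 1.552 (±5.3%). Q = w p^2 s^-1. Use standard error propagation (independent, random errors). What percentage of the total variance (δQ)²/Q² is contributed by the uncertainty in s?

56.4%

(δQ/Q)² = (1·δw/w)² + (2·δp/p)² + (-1·δs/s)²
  w term: (1×0.0270)² = 0.000729
  p term: (2×0.0190)² = 0.00144
  s term: (-1×0.0530)² = 0.00281
Total = 0.00498. Share from s = 0.00281/0.00498 = 0.564.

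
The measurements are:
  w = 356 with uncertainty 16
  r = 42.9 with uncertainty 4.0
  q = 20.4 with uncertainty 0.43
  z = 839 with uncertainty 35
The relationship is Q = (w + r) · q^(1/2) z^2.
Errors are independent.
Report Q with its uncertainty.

(1.27 ± 0.119) × 10^9

Let u = w + r = 399. δu = √(δw² + δr²) = √(256 + 16.0) = 16.5, so δu/u = 0.0413.
Q is then a monomial in u, q, z:
δQ/Q = √((δu/u)² + (½·δq/q)² + (2·δz/z)²) = √(0.00171 + 0.000111 + 0.00696) = 0.0937
Q = 1.27e+09, so δQ = 0.0937 × 1.27e+09 = 1.19e+08.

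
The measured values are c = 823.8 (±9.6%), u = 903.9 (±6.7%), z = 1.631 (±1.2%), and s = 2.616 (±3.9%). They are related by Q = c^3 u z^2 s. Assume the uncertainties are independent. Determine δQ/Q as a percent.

29.9%

Products/powers → add relative errors in quadrature, weighted by exponent:
  (3·δc/c)² = (3×0.0960)² = 0.0829;  (1·δu/u)² = (1×0.0670)² = 0.00449;  (2·δz/z)² = (2×0.0120)² = 0.000576;  (1·δs/s)² = (1×0.0390)² = 0.00152
δQ/Q = √(0.0895) = 0.299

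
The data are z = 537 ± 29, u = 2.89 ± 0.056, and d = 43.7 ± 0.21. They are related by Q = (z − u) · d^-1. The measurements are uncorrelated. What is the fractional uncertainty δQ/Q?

Let w = z − u = 534. δw = √(δz² + δu²) = √(841 + 0.00314) = 29.0, so δw/w = 0.0543.
Q is then a monomial in w, d:
δQ/Q = √((δw/w)² + (-1·δd/d)²) = √(0.00295 + 2.31e-05) = 0.0545

0.0545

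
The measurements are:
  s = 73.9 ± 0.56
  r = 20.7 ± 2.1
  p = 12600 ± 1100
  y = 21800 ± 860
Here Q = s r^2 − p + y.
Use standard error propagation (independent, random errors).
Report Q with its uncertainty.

40900 ± 6580

Let w = s·r^2 = 31700. δw/w = √((1·δs/s)² + (2·δr/r)²) = √(5.74e-05 + 0.0412) = 0.203, so δw = 6430.
Q = w − p + y: δQ = √(δw² + δp² + δy²) = √(4.13e+07 + 1.21e+06 + 7.4e+05) = 6580
Q = 40900.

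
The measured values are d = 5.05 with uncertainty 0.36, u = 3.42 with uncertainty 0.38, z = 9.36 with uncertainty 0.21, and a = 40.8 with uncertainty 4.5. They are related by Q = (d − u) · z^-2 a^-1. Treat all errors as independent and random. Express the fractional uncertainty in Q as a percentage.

34.2%

Let w = d − u = 1.63. δw = √(δd² + δu²) = √(0.130 + 0.144) = 0.523, so δw/w = 0.321.
Q is then a monomial in w, z, a:
δQ/Q = √((δw/w)² + (-2·δz/z)² + (-1·δa/a)²) = √(0.103 + 0.00201 + 0.0122) = 0.342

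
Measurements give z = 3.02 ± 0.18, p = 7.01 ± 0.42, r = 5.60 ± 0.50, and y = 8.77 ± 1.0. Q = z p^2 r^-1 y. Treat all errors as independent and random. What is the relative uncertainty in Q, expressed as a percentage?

19.7%

Since Q is a product/quotient, work with relative uncertainties:
  (1·δz/z)² = (1×0.0596)² = 0.00355;  (2·δp/p)² = (2×0.0599)² = 0.0144;  (-1·δr/r)² = (-1×0.0893)² = 0.00797;  (1·δy/y)² = (1×0.114)² = 0.0130
δQ/Q = √(0.0389) = 0.197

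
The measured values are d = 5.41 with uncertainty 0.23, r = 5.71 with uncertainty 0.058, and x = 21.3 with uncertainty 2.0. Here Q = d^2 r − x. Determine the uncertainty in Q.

Let p = d^2·r = 167. δp/p = √((2·δd/d)² + (1·δr/r)²) = √(0.00723 + 0.000103) = 0.0856, so δp = 14.3.
Q = p − x: δQ = √(δp² + δx²) = √(205 + 4.00) = 14.5

14.5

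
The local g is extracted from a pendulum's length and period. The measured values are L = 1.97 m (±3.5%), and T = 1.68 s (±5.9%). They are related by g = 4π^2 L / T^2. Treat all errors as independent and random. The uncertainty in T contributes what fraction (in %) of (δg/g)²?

91.9%

(δg/g)² = (1·δL/L)² + (-2·δT/T)²
  L term: (1×0.0350)² = 0.00123
  T term: (-2×0.0590)² = 0.0139
Total = 0.0151. Share from T = 0.0139/0.0151 = 0.919.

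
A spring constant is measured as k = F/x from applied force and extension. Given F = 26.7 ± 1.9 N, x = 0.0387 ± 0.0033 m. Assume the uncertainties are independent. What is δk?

76.6 N/m

Since k is a product/quotient, work with relative uncertainties:
  (1·δF/F)² = (1×0.0712)² = 0.00506;  (-1·δx/x)² = (-1×0.0853)² = 0.00727
δk/k = √(0.0123) = 0.111
k = 690 N/m, so δk = 0.111 × 690 = 76.6 N/m.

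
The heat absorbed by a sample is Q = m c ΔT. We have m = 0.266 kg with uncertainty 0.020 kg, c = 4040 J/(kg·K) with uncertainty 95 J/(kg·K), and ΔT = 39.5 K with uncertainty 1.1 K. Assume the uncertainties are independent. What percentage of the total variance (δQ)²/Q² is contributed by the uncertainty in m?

(δQ/Q)² = (1·δm/m)² + (1·δc/c)² + (1·δΔT/ΔT)²
  m term: (1×0.0752)² = 0.00565
  c term: (1×0.0235)² = 0.000553
  ΔT term: (1×0.0278)² = 0.000776
Total = 0.00698. Share from m = 0.00565/0.00698 = 0.810.

81.0%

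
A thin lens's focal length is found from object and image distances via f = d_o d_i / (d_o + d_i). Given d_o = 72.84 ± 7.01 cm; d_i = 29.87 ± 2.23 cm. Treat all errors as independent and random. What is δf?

1.27 cm

∂f/∂d_o = (d_i/(d_o+d_i))² = 0.0846;  ∂f/∂d_i = (d_o/(d_o+d_i))² = 0.503
δf = √((∂f/∂d_o · δd_o)² + (∂f/∂d_i · δd_i)²) = √(0.352 + 1.26) = 1.27 cm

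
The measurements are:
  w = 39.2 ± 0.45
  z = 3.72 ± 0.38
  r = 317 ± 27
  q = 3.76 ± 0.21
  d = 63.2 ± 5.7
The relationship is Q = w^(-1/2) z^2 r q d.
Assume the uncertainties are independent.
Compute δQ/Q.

Products/powers → add relative errors in quadrature, weighted by exponent:
  (−½·δw/w)² = (-0.5×0.0115)² = 3.29e-05;  (2·δz/z)² = (2×0.102)² = 0.0417;  (1·δr/r)² = (1×0.0852)² = 0.00725;  (1·δq/q)² = (1×0.0559)² = 0.00312;  (1·δd/d)² = (1×0.0902)² = 0.00813
δQ/Q = √(0.0603) = 0.246

0.246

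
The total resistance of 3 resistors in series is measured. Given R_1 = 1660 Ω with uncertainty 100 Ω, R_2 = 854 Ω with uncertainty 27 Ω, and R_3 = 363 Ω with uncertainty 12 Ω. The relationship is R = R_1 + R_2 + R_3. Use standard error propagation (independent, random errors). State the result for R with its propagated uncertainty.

2880 ± 104 Ω

Each term contributes (cᵢ δxᵢ)² to (δR)²:
  (δR_1)² = 10000;  (δR_2)² = 729;  (δR_3)² = 144
δR = √(10900) = 104 Ω
R = 2880 Ω.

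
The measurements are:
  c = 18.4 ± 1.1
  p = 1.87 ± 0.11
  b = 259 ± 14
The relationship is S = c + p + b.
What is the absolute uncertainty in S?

Each term contributes (cᵢ δxᵢ)² to (δS)²:
  (δc)² = 1.21;  (δp)² = 0.0121;  (δb)² = 196
δS = √(197) = 14.0

14.0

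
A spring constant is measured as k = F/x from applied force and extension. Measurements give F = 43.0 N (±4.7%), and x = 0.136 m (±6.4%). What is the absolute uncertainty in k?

25.1 N/m

For a monomial k ∝ F, x^-1, fractional errors add in quadrature:
  (1·δF/F)² = (1×0.0470)² = 0.00221;  (-1·δx/x)² = (-1×0.0640)² = 0.00410
δk/k = √(0.00630) = 0.0794
k = 316 N/m, so δk = 0.0794 × 316 = 25.1 N/m.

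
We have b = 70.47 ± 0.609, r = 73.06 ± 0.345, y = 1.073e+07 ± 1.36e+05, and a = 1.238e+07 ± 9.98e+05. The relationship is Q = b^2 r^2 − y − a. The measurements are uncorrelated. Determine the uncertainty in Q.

1.13e+06

Let p = b^2·r^2 = 2.651e+07. δp/p = √((2·δb/b)² + (2·δr/r)²) = √(0.000299 + 8.92e-05) = 0.0197, so δp = 5.22e+05.
Q = p − y − a: δQ = √(δp² + δy² + δa²) = √(2.73e+11 + 1.85e+10 + 9.96e+11) = 1.13e+06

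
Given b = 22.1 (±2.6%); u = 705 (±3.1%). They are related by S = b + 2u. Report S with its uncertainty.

1430 ± 43.7

S is a linear combination, so absolute uncertainties add in quadrature:
  (δb)² = 0.330;  (2·δu)² = 1910
δS = √(1910) = 43.7
S = 1430.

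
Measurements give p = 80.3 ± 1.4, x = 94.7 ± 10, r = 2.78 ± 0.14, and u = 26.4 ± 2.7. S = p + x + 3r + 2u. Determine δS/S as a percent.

Each term contributes (cᵢ δxᵢ)² to (δS)²:
  (δp)² = 1.96;  (δx)² = 100;  (3·δr)² = 0.176;  (2·δu)² = 29.2
δS = √(131) = 11.5
S = 236, so δS/S = 11.5/236 = 0.0485.

4.85%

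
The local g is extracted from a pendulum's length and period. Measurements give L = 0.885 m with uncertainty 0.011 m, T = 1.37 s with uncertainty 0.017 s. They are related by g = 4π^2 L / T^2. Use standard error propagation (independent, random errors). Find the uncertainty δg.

Since g is a product/quotient, work with relative uncertainties:
  (1·δL/L)² = (1×0.0124)² = 0.000154;  (-2·δT/T)² = (-2×0.0124)² = 0.000616
δg/g = √(0.000770) = 0.0278
g = 18.6 m/s^2, so δg = 0.0278 × 18.6 = 0.517 m/s^2.

0.517 m/s^2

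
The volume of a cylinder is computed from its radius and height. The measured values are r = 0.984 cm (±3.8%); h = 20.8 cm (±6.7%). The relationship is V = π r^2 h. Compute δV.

Since V is a product/quotient, work with relative uncertainties:
  (2·δr/r)² = (2×0.0380)² = 0.00578;  (1·δh/h)² = (1×0.0670)² = 0.00449
δV/V = √(0.0103) = 0.101
V = 63.3 cm^3, so δV = 0.101 × 63.3 = 6.41 cm^3.

6.41 cm^3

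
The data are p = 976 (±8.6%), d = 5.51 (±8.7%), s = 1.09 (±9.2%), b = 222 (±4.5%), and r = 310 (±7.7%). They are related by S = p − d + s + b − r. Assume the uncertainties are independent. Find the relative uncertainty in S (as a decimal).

0.0994

Sums and differences: (δS)² = Σ (cᵢ δxᵢ)².
  (δp)² = 7050;  (δd)² = 0.230;  (δs)² = 0.0101;  (δb)² = 99.8;  (δr)² = 570
δS = √(7720) = 87.8
S = 884, so δS/S = 87.8/884 = 0.0994.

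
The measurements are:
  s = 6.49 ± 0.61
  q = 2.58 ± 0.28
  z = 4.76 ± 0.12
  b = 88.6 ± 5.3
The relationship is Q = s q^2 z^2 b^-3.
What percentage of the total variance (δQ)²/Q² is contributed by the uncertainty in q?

51.9%

(δQ/Q)² = (1·δs/s)² + (2·δq/q)² + (2·δz/z)² + (-3·δb/b)²
  s term: (1×0.0940)² = 0.00883
  q term: (2×0.109)² = 0.0471
  z term: (2×0.0252)² = 0.00254
  b term: (-3×0.0598)² = 0.0322
Total = 0.0907. Share from q = 0.0471/0.0907 = 0.519.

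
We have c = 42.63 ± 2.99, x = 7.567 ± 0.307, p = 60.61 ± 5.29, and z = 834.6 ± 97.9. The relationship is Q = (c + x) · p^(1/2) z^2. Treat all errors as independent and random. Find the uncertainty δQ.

Let u = c + x = 50.20. δu = √(δc² + δx²) = √(8.94 + 0.0942) = 3.01, so δu/u = 0.0599.
Q is then a monomial in u, p, z:
δQ/Q = √((δu/u)² + (½·δp/p)² + (2·δz/z)²) = √(0.00359 + 0.00190 + 0.0550) = 0.246
Q = 2.722e+08, so δQ = 0.246 × 2.722e+08 = 6.7e+07.

6.7e+07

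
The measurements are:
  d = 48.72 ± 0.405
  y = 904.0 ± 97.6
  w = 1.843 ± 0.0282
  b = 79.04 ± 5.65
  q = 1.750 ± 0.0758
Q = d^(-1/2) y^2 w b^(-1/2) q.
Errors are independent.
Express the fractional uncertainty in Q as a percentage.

22.4%

Each factor contributes (exponent × relative error)² to (δQ/Q)²:
  (−½·δd/d)² = (-0.5×0.00831)² = 1.73e-05;  (2·δy/y)² = (2×0.108)² = 0.0466;  (1·δw/w)² = (1×0.0153)² = 0.000234;  (−½·δb/b)² = (-0.5×0.0715)² = 0.00128;  (1·δq/q)² = (1×0.0433)² = 0.00188
δQ/Q = √(0.0500) = 0.224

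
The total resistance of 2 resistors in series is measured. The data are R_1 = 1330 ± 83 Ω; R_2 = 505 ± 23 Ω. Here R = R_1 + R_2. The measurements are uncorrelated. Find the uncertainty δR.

86.1 Ω

Absolute uncertainties add in quadrature for a linear combination:
  (δR_1)² = 6890;  (δR_2)² = 529
δR = √(7420) = 86.1 Ω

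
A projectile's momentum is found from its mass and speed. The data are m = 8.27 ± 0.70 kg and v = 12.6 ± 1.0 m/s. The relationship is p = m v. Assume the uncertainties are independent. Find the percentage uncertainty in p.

Each factor contributes (exponent × relative error)² to (δp/p)²:
  (1·δm/m)² = (1×0.0846)² = 0.00716;  (1·δv/v)² = (1×0.0794)² = 0.00630
δp/p = √(0.0135) = 0.116

11.6%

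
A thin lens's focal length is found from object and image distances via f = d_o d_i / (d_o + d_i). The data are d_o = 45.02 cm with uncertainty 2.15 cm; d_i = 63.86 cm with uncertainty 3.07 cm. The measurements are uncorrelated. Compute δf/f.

∂f/∂d_o = (d_i/(d_o+d_i))² = 0.344;  ∂f/∂d_i = (d_o/(d_o+d_i))² = 0.171
δf = √((∂f/∂d_o · δd_o)² + (∂f/∂d_i · δd_i)²) = √(0.547 + 0.275) = 0.907 cm
f = 26.41 cm, so δf/f = 0.907/26.41 = 0.0343.

0.0343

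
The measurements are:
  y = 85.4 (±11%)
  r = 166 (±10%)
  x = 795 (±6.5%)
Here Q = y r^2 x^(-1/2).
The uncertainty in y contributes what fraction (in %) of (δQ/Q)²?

22.8%

(δQ/Q)² = (1·δy/y)² + (2·δr/r)² + (−½·δx/x)²
  y term: (1×0.110)² = 0.0121
  r term: (2×0.100)² = 0.0400
  x term: (-0.5×0.0650)² = 0.00106
Total = 0.0532. Share from y = 0.0121/0.0532 = 0.228.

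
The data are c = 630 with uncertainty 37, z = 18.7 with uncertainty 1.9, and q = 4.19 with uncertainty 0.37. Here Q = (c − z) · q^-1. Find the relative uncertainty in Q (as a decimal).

0.107

Let u = c − z = 611. δu = √(δc² + δz²) = √(1370 + 3.61) = 37.0, so δu/u = 0.0606.
Q is then a monomial in u, q:
δQ/Q = √((δu/u)² + (-1·δq/q)²) = √(0.00367 + 0.00780) = 0.107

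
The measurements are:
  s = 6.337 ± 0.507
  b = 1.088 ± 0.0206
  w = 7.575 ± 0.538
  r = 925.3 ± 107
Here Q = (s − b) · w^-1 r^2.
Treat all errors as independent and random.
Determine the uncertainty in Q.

Let u = s − b = 5.249. δu = √(δs² + δb²) = √(0.257 + 0.000424) = 0.507, so δu/u = 0.0967.
Q is then a monomial in u, w, r:
δQ/Q = √((δu/u)² + (-1·δw/w)² + (2·δr/r)²) = √(0.00934 + 0.00504 + 0.0535) = 0.261
Q = 593300, so δQ = 0.261 × 593300 = 1.55e+05.

1.55e+05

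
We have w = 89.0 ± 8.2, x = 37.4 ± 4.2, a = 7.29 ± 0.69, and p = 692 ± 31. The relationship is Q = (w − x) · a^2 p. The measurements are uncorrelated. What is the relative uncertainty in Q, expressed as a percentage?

Let u = w − x = 51.6. δu = √(δw² + δx²) = √(67.2 + 17.6) = 9.21, so δu/u = 0.179.
Q is then a monomial in u, a, p:
δQ/Q = √((δu/u)² + (2·δa/a)² + (1·δp/p)²) = √(0.0319 + 0.0358 + 0.00201) = 0.264

26.4%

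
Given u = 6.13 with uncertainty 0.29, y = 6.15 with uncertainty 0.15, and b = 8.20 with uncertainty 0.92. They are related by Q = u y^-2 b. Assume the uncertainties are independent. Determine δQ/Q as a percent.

13.1%

Products/powers → add relative errors in quadrature, weighted by exponent:
  (1·δu/u)² = (1×0.0473)² = 0.00224;  (-2·δy/y)² = (-2×0.0244)² = 0.00238;  (1·δb/b)² = (1×0.112)² = 0.0126
δQ/Q = √(0.0172) = 0.131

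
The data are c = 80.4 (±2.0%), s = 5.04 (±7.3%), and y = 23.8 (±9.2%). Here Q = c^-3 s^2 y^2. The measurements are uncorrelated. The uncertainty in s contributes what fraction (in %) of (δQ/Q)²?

(δQ/Q)² = (-3·δc/c)² + (2·δs/s)² + (2·δy/y)²
  c term: (-3×0.0200)² = 0.00360
  s term: (2×0.0730)² = 0.0213
  y term: (2×0.0920)² = 0.0339
Total = 0.0588. Share from s = 0.0213/0.0588 = 0.363.

36.3%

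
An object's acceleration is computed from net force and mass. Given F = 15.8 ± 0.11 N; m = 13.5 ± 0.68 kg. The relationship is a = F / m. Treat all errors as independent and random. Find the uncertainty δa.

Since a is a product/quotient, work with relative uncertainties:
  (1·δF/F)² = (1×0.00696)² = 4.85e-05;  (-1·δm/m)² = (-1×0.0504)² = 0.00254
δa/a = √(0.00259) = 0.0508
a = 1.17 m/s^2, so δa = 0.0508 × 1.17 = 0.0595 m/s^2.

0.0595 m/s^2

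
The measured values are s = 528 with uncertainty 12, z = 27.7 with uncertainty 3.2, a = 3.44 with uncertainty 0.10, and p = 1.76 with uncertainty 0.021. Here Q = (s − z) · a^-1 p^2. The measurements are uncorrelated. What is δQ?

20.3

Let u = s − z = 500. δu = √(δs² + δz²) = √(144 + 10.2) = 12.4, so δu/u = 0.0248.
Q is then a monomial in u, a, p:
δQ/Q = √((δu/u)² + (-1·δa/a)² + (2·δp/p)²) = √(0.000616 + 0.000845 + 0.000569) = 0.0451
Q = 451, so δQ = 0.0451 × 451 = 20.3.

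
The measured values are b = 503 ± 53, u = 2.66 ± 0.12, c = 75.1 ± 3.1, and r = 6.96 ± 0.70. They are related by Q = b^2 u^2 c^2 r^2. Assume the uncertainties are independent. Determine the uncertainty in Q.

1.55e+11

Relative error in a monomial: (δQ/Q)² = Σ (nᵢ · δxᵢ/xᵢ)².
  (2·δb/b)² = (2×0.105)² = 0.0444;  (2·δu/u)² = (2×0.0451)² = 0.00814;  (2·δc/c)² = (2×0.0413)² = 0.00682;  (2·δr/r)² = (2×0.101)² = 0.0405
δQ/Q = √(0.0998) = 0.316
Q = 4.89e+11, so δQ = 0.316 × 4.89e+11 = 1.55e+11.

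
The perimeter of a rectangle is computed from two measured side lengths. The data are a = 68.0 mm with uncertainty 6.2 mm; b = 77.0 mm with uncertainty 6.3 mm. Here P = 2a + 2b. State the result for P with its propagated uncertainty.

P is a linear combination, so absolute uncertainties add in quadrature:
  (2·δa)² = 154;  (2·δb)² = 159
δP = √(313) = 17.7 mm
P = 290 mm.

290 ± 17.7 mm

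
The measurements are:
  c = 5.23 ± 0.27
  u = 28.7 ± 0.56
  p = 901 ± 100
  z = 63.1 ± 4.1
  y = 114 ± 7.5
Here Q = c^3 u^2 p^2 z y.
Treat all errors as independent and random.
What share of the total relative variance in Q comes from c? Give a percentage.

(δQ/Q)² = (3·δc/c)² + (2·δu/u)² + (2·δp/p)² + (1·δz/z)² + (1·δy/y)²
  c term: (3×0.0516)² = 0.0240
  u term: (2×0.0195)² = 0.00152
  p term: (2×0.111)² = 0.0493
  z term: (1×0.0650)² = 0.00422
  y term: (1×0.0658)² = 0.00433
Total = 0.0833. Share from c = 0.0240/0.0833 = 0.288.

28.8%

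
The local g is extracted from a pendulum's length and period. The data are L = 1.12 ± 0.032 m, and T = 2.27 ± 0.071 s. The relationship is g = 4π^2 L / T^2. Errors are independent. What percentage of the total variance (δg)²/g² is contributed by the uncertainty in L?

(δg/g)² = (1·δL/L)² + (-2·δT/T)²
  L term: (1×0.0286)² = 0.000816
  T term: (-2×0.0313)² = 0.00391
Total = 0.00473. Share from L = 0.000816/0.00473 = 0.173.

17.3%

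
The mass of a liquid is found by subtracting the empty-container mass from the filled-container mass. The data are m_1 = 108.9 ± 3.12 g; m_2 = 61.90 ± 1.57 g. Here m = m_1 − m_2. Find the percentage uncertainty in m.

m is a linear combination, so absolute uncertainties add in quadrature:
  (δm_1)² = 9.73;  (δm_2)² = 2.46
δm = √(12.2) = 3.49 g
m = 47.00 g, so δm/m = 3.49/47.00 = 0.0743.

7.43%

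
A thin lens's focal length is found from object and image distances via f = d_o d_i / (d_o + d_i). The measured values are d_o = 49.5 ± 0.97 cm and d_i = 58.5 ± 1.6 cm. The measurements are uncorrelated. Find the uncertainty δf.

0.440 cm

∂f/∂d_o = (d_i/(d_o+d_i))² = 0.293;  ∂f/∂d_i = (d_o/(d_o+d_i))² = 0.210
δf = √((∂f/∂d_o · δd_o)² + (∂f/∂d_i · δd_i)²) = √(0.0810 + 0.113) = 0.440 cm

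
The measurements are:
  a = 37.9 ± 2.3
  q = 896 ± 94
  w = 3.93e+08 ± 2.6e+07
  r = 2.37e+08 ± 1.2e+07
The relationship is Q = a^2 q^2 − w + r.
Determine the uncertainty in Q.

2.81e+08

Let p = a^2·q^2 = 1.15e+09. δp/p = √((2·δa/a)² + (2·δq/q)²) = √(0.0147 + 0.0440) = 0.242, so δp = 2.8e+08.
Q = p − w + r: δQ = √(δp² + δw² + δr²) = √(7.81e+16 + 6.76e+14 + 1.44e+14) = 2.81e+08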